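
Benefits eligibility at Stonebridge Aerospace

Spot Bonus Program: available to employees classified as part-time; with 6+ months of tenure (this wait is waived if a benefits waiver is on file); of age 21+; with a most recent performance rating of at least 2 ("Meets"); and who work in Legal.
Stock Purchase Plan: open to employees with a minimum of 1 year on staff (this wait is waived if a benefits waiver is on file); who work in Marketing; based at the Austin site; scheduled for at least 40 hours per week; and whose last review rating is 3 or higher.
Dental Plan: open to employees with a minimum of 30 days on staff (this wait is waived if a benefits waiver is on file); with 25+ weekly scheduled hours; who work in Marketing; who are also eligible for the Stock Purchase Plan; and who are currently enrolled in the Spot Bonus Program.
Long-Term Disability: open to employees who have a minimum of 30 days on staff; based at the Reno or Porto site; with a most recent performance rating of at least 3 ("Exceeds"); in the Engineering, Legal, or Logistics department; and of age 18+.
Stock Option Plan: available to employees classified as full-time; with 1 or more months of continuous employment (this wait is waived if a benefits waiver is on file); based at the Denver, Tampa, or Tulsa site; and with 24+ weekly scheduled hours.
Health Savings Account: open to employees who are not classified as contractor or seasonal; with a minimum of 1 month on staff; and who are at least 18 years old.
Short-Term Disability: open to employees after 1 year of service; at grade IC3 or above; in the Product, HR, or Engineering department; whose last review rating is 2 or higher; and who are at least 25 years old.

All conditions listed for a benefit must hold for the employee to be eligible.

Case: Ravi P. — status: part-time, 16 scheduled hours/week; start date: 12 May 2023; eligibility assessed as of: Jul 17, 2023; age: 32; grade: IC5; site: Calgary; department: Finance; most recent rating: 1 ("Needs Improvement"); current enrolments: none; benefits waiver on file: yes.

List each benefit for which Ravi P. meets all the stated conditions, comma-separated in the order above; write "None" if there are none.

Health Savings Account

Service from 12 May 2023 to Jul 17, 2023: 66 days.
Spot Bonus Program — status part-time ✓; benefits waiver on file ✓; age 32 ≥ 21 ✓; rating 1 < 2 ✗ → not eligible.
Stock Purchase Plan — benefits waiver on file ✓; dept Finance ✗ → not eligible.
Dental Plan — benefits waiver on file ✓; 16 hrs/wk < 25 ✗ → not eligible.
Long-Term Disability — service 66 days ≥ 30 days ✓; site Calgary ✗ (not Reno or Porto) → not eligible.
Stock Option Plan — status part-time ✗ (requires full-time) → not eligible.
Health Savings Account — status part-time ✓ (not excluded); service 66 days ≥ 1 month (≈30 days) ✓; age 32 ≥ 18 ✓ → eligible.
Short-Term Disability — service 66 days < 1 year (≈365 days) ✗ → not eligible.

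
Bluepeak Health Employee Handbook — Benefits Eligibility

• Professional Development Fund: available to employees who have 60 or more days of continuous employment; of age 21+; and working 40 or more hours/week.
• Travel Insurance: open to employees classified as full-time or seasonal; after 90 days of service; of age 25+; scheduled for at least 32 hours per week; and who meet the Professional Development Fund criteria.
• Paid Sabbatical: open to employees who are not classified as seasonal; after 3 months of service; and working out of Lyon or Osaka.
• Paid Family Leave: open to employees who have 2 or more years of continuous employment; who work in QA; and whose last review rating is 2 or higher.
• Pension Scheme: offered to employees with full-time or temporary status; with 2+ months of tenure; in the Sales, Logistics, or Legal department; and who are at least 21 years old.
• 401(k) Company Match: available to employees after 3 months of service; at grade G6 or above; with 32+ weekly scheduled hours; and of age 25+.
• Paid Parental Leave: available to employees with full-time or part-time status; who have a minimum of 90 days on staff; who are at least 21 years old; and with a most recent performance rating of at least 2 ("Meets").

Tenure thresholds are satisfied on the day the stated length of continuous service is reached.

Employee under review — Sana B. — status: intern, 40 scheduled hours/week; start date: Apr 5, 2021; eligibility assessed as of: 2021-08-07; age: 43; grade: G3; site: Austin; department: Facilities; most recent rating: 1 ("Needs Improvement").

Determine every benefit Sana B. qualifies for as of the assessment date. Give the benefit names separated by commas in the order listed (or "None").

Professional Development Fund

Service from Apr 5, 2021 to 2021-08-07: 124 days.
Professional Development Fund — service 124 days ≥ 60 days ✓; age 43 ≥ 21 ✓; 40 hrs/wk ≥ 40 ✓ → eligible.
Travel Insurance — status intern ✗ (requires full-time or seasonal) → not eligible.
Paid Sabbatical — status intern ✓ (not excluded); service 124 days ≥ 3 months (≈90 days) ✓; site Austin ✗ (not Lyon or Osaka) → not eligible.
Paid Family Leave — service 124 days < 2 years (≈730 days) ✗ → not eligible.
Pension Scheme — status intern ✗ (requires full-time or temporary) → not eligible.
401(k) Company Match — service 124 days ≥ 3 months (≈90 days) ✓; grade G3 < G6 ✗ → not eligible.
Paid Parental Leave — status intern ✗ (requires full-time or part-time) → not eligible.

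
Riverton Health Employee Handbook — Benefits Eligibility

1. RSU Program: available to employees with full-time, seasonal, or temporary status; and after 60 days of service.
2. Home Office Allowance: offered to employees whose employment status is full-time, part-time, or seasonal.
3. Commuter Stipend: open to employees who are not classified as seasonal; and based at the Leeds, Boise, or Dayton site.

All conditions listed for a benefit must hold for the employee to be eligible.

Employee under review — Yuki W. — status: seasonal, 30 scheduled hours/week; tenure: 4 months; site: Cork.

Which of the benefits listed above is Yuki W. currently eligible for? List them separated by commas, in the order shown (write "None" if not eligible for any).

RSU Program, Home Office Allowance

RSU Program — status seasonal ✓; service 4 months ≥ 60 days ✓ → eligible.
Home Office Allowance — status seasonal ✓ → eligible.
Commuter Stipend — status seasonal ✗ (excluded) → not eligible.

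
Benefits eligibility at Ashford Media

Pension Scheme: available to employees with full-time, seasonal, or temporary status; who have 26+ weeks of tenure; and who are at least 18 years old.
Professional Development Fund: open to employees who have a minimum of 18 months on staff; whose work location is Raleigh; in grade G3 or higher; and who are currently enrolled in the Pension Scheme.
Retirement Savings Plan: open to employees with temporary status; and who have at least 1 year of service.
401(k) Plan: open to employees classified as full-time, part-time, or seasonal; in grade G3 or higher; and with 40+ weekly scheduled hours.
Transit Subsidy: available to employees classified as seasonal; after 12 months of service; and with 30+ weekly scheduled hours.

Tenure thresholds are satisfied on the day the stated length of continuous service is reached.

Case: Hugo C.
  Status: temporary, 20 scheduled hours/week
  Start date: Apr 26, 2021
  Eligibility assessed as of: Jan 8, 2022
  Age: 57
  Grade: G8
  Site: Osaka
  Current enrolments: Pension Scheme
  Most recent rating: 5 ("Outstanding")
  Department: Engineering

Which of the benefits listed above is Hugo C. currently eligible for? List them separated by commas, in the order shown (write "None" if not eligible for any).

Pension Scheme

Service from Apr 26, 2021 to Jan 8, 2022: 257 days.
Pension Scheme — status temporary ✓; service 257 days ≥ 26 weeks (≈182 days) ✓; age 57 ≥ 18 ✓ → eligible.
Professional Development Fund — service 257 days < 18 months (≈540 days) ✗ → not eligible.
Retirement Savings Plan — status temporary ✓; service 257 days < 1 year (≈365 days) ✗ → not eligible.
401(k) Plan — status temporary ✗ (requires full-time, part-time, or seasonal) → not eligible.
Transit Subsidy — status temporary ✗ (requires seasonal) → not eligible.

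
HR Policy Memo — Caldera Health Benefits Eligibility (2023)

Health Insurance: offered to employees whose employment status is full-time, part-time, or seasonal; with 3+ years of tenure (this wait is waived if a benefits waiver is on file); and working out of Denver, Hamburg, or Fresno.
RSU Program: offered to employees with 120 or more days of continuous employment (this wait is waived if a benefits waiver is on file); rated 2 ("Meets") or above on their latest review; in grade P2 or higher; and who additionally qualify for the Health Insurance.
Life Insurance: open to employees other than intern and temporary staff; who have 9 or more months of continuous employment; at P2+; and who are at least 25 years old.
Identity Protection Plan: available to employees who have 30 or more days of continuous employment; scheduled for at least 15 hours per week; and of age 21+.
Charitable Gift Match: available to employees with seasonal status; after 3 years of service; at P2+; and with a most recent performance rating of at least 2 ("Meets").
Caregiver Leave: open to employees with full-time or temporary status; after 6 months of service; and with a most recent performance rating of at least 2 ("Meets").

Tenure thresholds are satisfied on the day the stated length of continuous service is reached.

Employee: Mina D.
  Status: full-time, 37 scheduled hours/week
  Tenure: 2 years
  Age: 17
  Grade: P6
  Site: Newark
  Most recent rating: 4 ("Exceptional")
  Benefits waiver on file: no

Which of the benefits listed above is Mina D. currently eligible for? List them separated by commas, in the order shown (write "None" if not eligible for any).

Health Insurance — status full-time ✓; no waiver, service 2 years < 3 years ✗ → not eligible.
RSU Program — no waiver, service 2 years ≥ 120 days ✓; rating 4 ≥ 2 ✓; grade P6 ≥ P2 ✓; not eligible for Health Insurance ✗ → not eligible.
Life Insurance — status full-time ✓ (not excluded); service 2 years ≥ 9 months (≈270 days) ✓; grade P6 ≥ P2 ✓; age 17 < 25 ✗ → not eligible.
Identity Protection Plan — service 2 years ≥ 30 days ✓; 37 hrs/wk ≥ 15 ✓; age 17 < 21 ✗ → not eligible.
Charitable Gift Match — status full-time ✗ (requires seasonal) → not eligible.
Caregiver Leave — status full-time ✓; service 2 years ≥ 6 months (≈180 days) ✓; rating 4 ≥ 2 ✓ → eligible.

Caregiver Leave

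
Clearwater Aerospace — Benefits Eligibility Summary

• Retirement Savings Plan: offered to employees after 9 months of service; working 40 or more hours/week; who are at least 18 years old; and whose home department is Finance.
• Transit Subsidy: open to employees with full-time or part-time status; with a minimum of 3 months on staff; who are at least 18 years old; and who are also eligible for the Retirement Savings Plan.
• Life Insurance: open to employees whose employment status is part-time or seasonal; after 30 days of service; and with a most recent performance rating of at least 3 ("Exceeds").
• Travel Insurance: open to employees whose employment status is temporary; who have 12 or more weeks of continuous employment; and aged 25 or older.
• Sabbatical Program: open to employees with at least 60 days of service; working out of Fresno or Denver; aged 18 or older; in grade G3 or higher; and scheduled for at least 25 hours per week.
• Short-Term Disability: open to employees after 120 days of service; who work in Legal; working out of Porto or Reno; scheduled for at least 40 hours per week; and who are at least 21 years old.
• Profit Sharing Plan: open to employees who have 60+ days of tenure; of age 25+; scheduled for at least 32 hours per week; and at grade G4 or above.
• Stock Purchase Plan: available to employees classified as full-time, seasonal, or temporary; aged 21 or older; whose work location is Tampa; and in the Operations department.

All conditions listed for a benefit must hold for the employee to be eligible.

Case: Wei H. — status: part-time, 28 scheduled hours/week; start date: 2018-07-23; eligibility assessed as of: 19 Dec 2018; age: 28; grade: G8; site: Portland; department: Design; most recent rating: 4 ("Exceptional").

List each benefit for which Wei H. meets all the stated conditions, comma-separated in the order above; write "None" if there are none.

Service from 2018-07-23 to 19 Dec 2018: 149 days.
Retirement Savings Plan — service 149 days < 9 months (≈270 days) ✗ → not eligible.
Transit Subsidy — status part-time ✓; service 149 days ≥ 3 months (≈90 days) ✓; age 28 ≥ 18 ✓; not eligible for Retirement Savings Plan ✗ → not eligible.
Life Insurance — status part-time ✓; service 149 days ≥ 30 days ✓; rating 4 ≥ 3 ✓ → eligible.
Travel Insurance — status part-time ✗ (requires temporary) → not eligible.
Sabbatical Program — service 149 days ≥ 60 days ✓; site Portland ✗ (not Fresno or Denver) → not eligible.
Short-Term Disability — service 149 days ≥ 120 days ✓; dept Design ✗ → not eligible.
Profit Sharing Plan — service 149 days ≥ 60 days ✓; age 28 ≥ 25 ✓; 28 hrs/wk < 32 ✗ → not eligible.
Stock Purchase Plan — status part-time ✗ (requires full-time, seasonal, or temporary) → not eligible.

Life Insurance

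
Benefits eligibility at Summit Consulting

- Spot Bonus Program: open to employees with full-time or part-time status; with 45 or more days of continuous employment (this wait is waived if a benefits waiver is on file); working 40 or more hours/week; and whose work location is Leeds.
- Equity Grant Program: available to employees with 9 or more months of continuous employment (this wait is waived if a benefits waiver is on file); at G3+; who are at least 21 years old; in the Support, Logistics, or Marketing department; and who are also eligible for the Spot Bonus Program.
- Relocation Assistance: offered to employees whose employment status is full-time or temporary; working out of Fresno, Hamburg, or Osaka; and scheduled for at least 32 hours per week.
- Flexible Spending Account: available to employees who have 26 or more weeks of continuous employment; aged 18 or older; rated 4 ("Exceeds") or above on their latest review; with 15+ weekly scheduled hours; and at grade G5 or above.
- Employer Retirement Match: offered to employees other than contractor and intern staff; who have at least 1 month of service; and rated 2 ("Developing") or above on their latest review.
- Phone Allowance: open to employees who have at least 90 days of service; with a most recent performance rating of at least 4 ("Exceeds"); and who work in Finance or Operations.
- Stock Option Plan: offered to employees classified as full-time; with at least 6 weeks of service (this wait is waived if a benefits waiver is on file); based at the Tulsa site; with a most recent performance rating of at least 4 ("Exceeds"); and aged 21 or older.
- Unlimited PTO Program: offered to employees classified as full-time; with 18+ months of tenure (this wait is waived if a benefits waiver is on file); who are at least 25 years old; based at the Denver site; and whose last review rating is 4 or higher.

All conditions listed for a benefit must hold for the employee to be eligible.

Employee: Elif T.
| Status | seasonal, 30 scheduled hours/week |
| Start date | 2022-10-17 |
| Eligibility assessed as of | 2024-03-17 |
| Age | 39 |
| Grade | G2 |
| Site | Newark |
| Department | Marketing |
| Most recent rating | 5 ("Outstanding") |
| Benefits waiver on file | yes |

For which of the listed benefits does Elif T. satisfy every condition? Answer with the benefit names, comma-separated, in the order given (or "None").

Employer Retirement Match

Service from 2022-10-17 to 2024-03-17: 517 days.
Spot Bonus Program — status seasonal ✗ (requires full-time or part-time) → not eligible.
Equity Grant Program — benefits waiver on file ✓; grade G2 < G3 ✗ → not eligible.
Relocation Assistance — status seasonal ✗ (requires full-time or temporary) → not eligible.
Flexible Spending Account — service 517 days ≥ 26 weeks (≈182 days) ✓; age 39 ≥ 18 ✓; rating 5 ≥ 4 ✓; 30 hrs/wk ≥ 15 ✓; grade G2 < G5 ✗ → not eligible.
Employer Retirement Match — status seasonal ✓ (not excluded); service 517 days ≥ 1 month (≈30 days) ✓; rating 5 ≥ 2 ✓ → eligible.
Phone Allowance — service 517 days ≥ 90 days ✓; rating 5 ≥ 4 ✓; dept Marketing ✗ → not eligible.
Stock Option Plan — status seasonal ✗ (requires full-time) → not eligible.
Unlimited PTO Program — status seasonal ✗ (requires full-time) → not eligible.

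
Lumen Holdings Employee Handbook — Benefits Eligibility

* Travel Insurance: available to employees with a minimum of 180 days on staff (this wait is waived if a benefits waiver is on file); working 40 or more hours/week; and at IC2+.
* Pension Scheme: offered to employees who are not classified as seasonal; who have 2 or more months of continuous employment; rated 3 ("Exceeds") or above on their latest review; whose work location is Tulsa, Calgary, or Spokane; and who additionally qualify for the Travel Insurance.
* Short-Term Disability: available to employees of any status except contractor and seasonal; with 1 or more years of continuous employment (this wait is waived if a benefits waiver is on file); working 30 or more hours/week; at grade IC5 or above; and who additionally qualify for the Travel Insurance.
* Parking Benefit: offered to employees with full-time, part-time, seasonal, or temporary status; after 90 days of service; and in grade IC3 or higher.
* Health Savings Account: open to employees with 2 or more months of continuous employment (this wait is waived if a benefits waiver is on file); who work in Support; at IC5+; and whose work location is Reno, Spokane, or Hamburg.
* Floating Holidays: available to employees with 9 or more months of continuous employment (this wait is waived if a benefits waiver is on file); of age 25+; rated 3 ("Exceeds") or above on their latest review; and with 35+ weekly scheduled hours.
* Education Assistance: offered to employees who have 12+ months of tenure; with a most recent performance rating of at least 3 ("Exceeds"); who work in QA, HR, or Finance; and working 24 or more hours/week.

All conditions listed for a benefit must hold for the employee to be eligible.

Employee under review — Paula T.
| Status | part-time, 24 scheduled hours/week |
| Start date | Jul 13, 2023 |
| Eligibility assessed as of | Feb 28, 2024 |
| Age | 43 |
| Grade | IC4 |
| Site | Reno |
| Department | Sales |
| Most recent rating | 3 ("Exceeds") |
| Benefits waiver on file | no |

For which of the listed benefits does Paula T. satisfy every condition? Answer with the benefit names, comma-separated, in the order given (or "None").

Service from Jul 13, 2023 to Feb 28, 2024: 230 days.
Travel Insurance — no waiver, service 230 days ≥ 180 days ✓; 24 hrs/wk < 40 ✗ → not eligible.
Pension Scheme — status part-time ✓ (not excluded); service 230 days ≥ 2 months (≈60 days) ✓; rating 3 ≥ 3 ✓; site Reno ✗ (not Tulsa, Calgary, or Spokane) → not eligible.
Short-Term Disability — status part-time ✓ (not excluded); no waiver, service 230 days < 1 year (≈365 days) ✗ → not eligible.
Parking Benefit — status part-time ✓; service 230 days ≥ 90 days ✓; grade IC4 ≥ IC3 ✓ → eligible.
Health Savings Account — no waiver, service 230 days ≥ 2 months (≈60 days) ✓; dept Sales ✗ → not eligible.
Floating Holidays — no waiver, service 230 days < 9 months (≈270 days) ✗ → not eligible.
Education Assistance — service 230 days < 12 months (≈360 days) ✗ → not eligible.

Parking Benefit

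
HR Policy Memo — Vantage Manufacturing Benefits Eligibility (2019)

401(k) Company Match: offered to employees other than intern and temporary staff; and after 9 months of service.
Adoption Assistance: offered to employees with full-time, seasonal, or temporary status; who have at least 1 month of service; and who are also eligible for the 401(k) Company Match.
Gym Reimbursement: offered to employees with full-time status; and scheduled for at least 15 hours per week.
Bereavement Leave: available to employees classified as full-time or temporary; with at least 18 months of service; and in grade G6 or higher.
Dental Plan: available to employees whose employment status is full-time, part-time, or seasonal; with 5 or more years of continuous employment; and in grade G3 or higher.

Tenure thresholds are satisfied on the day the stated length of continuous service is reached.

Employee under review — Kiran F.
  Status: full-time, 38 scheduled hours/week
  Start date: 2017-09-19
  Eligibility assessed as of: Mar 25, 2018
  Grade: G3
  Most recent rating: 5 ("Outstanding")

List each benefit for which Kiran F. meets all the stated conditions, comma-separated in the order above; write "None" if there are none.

Service from 2017-09-19 to Mar 25, 2018: 187 days.
401(k) Company Match — status full-time ✓ (not excluded); service 187 days < 9 months (≈270 days) ✗ → not eligible.
Adoption Assistance — status full-time ✓; service 187 days ≥ 1 month (≈30 days) ✓; not eligible for 401(k) Company Match ✗ → not eligible.
Gym Reimbursement — status full-time ✓; 38 hrs/wk ≥ 15 ✓ → eligible.
Bereavement Leave — status full-time ✓; service 187 days < 18 months (≈540 days) ✗ → not eligible.
Dental Plan — status full-time ✓; service 187 days < 5 years (≈1825 days) ✗ → not eligible.

Gym Reimbursement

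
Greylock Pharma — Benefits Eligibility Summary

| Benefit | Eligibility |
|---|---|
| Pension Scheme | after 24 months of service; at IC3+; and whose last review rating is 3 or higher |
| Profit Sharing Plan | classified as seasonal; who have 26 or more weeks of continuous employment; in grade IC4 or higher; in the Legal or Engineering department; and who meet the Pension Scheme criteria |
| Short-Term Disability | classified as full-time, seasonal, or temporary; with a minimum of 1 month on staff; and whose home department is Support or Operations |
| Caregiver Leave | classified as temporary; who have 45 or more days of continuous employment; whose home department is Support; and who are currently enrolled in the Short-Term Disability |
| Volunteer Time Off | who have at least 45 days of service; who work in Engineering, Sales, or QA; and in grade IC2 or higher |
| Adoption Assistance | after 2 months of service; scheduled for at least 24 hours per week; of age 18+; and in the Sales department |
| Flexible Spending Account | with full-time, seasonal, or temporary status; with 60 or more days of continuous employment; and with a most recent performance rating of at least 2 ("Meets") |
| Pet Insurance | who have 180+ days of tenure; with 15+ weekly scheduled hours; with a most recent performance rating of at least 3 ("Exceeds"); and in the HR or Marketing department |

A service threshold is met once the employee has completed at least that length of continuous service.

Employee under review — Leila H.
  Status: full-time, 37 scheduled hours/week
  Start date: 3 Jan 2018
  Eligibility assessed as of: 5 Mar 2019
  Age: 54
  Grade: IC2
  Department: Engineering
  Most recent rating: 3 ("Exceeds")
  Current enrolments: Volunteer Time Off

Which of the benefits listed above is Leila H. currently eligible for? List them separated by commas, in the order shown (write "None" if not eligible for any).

Service from 3 Jan 2018 to 5 Mar 2019: 426 days.
Pension Scheme — service 426 days < 24 months (≈720 days) ✗ → not eligible.
Profit Sharing Plan — status full-time ✗ (requires seasonal) → not eligible.
Short-Term Disability — status full-time ✓; service 426 days ≥ 1 month (≈30 days) ✓; dept Engineering ✗ → not eligible.
Caregiver Leave — status full-time ✗ (requires temporary) → not eligible.
Volunteer Time Off — service 426 days ≥ 45 days ✓; dept Engineering ✓; grade IC2 ≥ IC2 ✓ → eligible.
Adoption Assistance — service 426 days ≥ 2 months (≈60 days) ✓; 37 hrs/wk ≥ 24 ✓; age 54 ≥ 18 ✓; dept Engineering ✗ → not eligible.
Flexible Spending Account — status full-time ✓; service 426 days ≥ 60 days ✓; rating 3 ≥ 2 ✓ → eligible.
Pet Insurance — service 426 days ≥ 180 days ✓; 37 hrs/wk ≥ 15 ✓; rating 3 ≥ 3 ✓; dept Engineering ✗ → not eligible.

Volunteer Time Off, Flexible Spending Account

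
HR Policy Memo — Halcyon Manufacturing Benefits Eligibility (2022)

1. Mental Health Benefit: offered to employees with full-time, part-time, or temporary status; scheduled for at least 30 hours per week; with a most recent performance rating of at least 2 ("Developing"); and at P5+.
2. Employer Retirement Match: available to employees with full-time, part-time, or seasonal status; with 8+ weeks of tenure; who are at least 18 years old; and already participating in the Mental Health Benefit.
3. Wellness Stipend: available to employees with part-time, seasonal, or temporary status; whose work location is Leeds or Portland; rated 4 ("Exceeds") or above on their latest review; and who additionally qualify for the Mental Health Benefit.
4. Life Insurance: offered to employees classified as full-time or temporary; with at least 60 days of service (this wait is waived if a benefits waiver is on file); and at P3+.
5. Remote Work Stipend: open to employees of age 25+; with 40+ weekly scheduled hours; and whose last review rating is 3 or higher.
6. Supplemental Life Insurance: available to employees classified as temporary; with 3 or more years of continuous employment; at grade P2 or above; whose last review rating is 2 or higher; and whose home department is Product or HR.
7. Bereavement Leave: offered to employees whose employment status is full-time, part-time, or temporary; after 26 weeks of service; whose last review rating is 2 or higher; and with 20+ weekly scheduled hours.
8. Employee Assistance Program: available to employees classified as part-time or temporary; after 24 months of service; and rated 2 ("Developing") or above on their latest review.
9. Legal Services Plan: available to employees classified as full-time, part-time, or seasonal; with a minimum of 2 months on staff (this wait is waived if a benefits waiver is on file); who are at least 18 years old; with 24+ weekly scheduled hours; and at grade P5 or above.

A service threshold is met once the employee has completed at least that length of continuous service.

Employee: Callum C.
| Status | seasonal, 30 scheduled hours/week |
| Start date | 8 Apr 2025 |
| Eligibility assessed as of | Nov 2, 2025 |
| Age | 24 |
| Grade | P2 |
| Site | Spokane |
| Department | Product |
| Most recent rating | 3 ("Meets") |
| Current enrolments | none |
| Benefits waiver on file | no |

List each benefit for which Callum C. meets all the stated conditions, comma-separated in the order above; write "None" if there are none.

None

Service from 8 Apr 2025 to Nov 2, 2025: 208 days.
Mental Health Benefit — status seasonal ✗ (requires full-time, part-time, or temporary) → not eligible.
Employer Retirement Match — status seasonal ✓; service 208 days ≥ 8 weeks (≈56 days) ✓; age 24 ≥ 18 ✓; not enrolled in Mental Health Benefit ✗ → not eligible.
Wellness Stipend — status seasonal ✓; site Spokane ✗ (not Leeds or Portland) → not eligible.
Life Insurance — status seasonal ✗ (requires full-time or temporary) → not eligible.
Remote Work Stipend — age 24 < 25 ✗ → not eligible.
Supplemental Life Insurance — status seasonal ✗ (requires temporary) → not eligible.
Bereavement Leave — status seasonal ✗ (requires full-time, part-time, or temporary) → not eligible.
Employee Assistance Program — status seasonal ✗ (requires part-time or temporary) → not eligible.
Legal Services Plan — status seasonal ✓; no waiver, service 208 days ≥ 2 months (≈60 days) ✓; age 24 ≥ 18 ✓; 30 hrs/wk ≥ 24 ✓; grade P2 < P5 ✗ → not eligible.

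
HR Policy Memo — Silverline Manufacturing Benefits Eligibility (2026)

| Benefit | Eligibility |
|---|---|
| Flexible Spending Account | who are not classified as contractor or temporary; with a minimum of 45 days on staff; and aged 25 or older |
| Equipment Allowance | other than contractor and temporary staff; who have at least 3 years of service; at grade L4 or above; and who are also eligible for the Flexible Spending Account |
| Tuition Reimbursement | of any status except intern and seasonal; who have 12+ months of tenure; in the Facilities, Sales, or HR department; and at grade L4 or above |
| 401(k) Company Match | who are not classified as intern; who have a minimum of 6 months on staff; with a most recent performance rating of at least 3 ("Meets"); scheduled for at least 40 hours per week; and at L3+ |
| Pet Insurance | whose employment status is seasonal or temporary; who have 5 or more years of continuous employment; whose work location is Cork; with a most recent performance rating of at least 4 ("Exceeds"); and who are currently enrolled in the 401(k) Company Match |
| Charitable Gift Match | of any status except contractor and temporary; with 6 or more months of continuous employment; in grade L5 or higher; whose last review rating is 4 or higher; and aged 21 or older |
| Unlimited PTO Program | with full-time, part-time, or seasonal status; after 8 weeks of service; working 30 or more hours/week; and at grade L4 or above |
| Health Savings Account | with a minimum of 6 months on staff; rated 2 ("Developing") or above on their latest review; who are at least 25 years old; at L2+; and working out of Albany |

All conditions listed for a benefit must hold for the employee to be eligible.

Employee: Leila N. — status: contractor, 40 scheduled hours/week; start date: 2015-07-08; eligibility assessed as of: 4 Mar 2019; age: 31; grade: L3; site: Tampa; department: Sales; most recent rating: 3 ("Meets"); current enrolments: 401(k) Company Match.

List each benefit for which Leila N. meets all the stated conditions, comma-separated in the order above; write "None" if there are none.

401(k) Company Match

Service from 2015-07-08 to 4 Mar 2019: 1335 days.
Flexible Spending Account — status contractor ✗ (excluded) → not eligible.
Equipment Allowance — status contractor ✗ (excluded) → not eligible.
Tuition Reimbursement — status contractor ✓ (not excluded); service 1335 days ≥ 12 months (≈360 days) ✓; dept Sales ✓; grade L3 < L4 ✗ → not eligible.
401(k) Company Match — status contractor ✓ (not excluded); service 1335 days ≥ 6 months (≈180 days) ✓; rating 3 ≥ 3 ✓; 40 hrs/wk ≥ 40 ✓; grade L3 ≥ L3 ✓ → eligible.
Pet Insurance — status contractor ✗ (requires seasonal or temporary) → not eligible.
Charitable Gift Match — status contractor ✗ (excluded) → not eligible.
Unlimited PTO Program — status contractor ✗ (requires full-time, part-time, or seasonal) → not eligible.
Health Savings Account — service 1335 days ≥ 6 months (≈180 days) ✓; rating 3 ≥ 2 ✓; age 31 ≥ 25 ✓; grade L3 ≥ L2 ✓; site Tampa ✗ (not Albany) → not eligible.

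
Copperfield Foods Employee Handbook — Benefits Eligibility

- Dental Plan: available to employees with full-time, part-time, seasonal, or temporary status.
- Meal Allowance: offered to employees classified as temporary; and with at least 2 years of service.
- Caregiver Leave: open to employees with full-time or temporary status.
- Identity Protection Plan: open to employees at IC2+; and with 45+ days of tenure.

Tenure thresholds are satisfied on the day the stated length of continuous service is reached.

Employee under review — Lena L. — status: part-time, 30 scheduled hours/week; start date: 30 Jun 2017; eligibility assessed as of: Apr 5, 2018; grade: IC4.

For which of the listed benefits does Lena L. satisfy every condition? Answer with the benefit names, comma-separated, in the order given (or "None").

Service from 30 Jun 2017 to Apr 5, 2018: 279 days.
Dental Plan — status part-time ✓ → eligible.
Meal Allowance — status part-time ✗ (requires temporary) → not eligible.
Caregiver Leave — status part-time ✗ (requires full-time or temporary) → not eligible.
Identity Protection Plan — grade IC4 ≥ IC2 ✓; service 279 days ≥ 45 days ✓ → eligible.

Dental Plan, Identity Protection Plan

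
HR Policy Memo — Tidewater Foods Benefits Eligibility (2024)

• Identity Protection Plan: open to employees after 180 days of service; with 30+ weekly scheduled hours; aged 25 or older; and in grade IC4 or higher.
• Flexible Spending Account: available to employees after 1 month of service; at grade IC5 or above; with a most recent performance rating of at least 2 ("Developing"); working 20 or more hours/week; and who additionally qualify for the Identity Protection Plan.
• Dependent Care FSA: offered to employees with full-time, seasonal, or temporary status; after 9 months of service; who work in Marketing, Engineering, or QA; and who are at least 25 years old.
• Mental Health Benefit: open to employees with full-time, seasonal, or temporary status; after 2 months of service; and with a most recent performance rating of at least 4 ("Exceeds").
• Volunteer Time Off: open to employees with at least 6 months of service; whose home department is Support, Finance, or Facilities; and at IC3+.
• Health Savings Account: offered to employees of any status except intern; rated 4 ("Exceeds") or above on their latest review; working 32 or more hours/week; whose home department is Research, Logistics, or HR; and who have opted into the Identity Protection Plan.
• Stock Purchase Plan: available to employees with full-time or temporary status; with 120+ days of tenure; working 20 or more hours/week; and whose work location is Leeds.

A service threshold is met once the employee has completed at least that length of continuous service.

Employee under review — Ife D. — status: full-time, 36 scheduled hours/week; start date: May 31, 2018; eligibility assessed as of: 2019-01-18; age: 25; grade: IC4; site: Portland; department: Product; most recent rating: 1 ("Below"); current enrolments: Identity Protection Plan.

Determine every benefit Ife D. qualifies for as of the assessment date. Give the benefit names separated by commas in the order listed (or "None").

Identity Protection Plan

Service from May 31, 2018 to 2019-01-18: 232 days.
Identity Protection Plan — service 232 days ≥ 180 days ✓; 36 hrs/wk ≥ 30 ✓; age 25 ≥ 25 ✓; grade IC4 ≥ IC4 ✓ → eligible.
Flexible Spending Account — service 232 days ≥ 1 month (≈30 days) ✓; grade IC4 < IC5 ✗ → not eligible.
Dependent Care FSA — status full-time ✓; service 232 days < 9 months (≈270 days) ✗ → not eligible.
Mental Health Benefit — status full-time ✓; service 232 days ≥ 2 months (≈60 days) ✓; rating 1 < 4 ✗ → not eligible.
Volunteer Time Off — service 232 days ≥ 6 months (≈180 days) ✓; dept Product ✗ → not eligible.
Health Savings Account — status full-time ✓ (not excluded); rating 1 < 4 ✗ → not eligible.
Stock Purchase Plan — status full-time ✓; service 232 days ≥ 120 days ✓; 36 hrs/wk ≥ 20 ✓; site Portland ✗ (not Leeds) → not eligible.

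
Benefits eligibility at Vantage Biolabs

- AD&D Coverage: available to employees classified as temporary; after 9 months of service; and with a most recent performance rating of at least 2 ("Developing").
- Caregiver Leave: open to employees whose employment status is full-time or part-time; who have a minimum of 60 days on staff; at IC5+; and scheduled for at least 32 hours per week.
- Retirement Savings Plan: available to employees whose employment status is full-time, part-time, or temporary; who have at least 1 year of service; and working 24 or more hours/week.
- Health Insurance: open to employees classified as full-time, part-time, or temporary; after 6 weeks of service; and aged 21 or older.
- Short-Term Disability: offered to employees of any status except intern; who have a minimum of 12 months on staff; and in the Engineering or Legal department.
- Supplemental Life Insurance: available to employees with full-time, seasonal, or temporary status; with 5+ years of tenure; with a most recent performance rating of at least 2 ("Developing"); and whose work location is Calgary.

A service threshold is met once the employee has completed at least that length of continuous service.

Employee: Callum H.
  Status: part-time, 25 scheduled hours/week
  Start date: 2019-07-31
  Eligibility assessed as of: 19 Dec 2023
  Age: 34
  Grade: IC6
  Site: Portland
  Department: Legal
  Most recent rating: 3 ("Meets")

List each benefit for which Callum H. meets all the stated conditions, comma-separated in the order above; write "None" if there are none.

Service from 2019-07-31 to 19 Dec 2023: 1602 days.
AD&D Coverage — status part-time ✗ (requires temporary) → not eligible.
Caregiver Leave — status part-time ✓; service 1602 days ≥ 60 days ✓; grade IC6 ≥ IC5 ✓; 25 hrs/wk < 32 ✗ → not eligible.
Retirement Savings Plan — status part-time ✓; service 1602 days ≥ 1 year (≈365 days) ✓; 25 hrs/wk ≥ 24 ✓ → eligible.
Health Insurance — status part-time ✓; service 1602 days ≥ 6 weeks (≈42 days) ✓; age 34 ≥ 21 ✓ → eligible.
Short-Term Disability — status part-time ✓ (not excluded); service 1602 days ≥ 12 months (≈360 days) ✓; dept Legal ✓ → eligible.
Supplemental Life Insurance — status part-time ✗ (requires full-time, seasonal, or temporary) → not eligible.

Retirement Savings Plan, Health Insurance, Short-Term Disability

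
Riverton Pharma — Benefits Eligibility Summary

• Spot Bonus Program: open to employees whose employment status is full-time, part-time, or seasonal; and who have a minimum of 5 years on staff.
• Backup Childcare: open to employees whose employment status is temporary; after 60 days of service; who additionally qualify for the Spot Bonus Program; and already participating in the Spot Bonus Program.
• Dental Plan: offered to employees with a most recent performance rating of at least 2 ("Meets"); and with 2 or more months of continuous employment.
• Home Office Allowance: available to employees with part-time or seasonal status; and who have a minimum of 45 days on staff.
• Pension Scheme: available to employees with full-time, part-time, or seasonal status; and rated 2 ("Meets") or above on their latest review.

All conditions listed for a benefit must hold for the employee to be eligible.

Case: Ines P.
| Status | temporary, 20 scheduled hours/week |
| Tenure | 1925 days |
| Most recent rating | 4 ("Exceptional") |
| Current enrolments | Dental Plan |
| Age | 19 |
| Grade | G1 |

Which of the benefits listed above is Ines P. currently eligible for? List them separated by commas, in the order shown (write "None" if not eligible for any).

Dental Plan

Spot Bonus Program — status temporary ✗ (requires full-time, part-time, or seasonal) → not eligible.
Backup Childcare — status temporary ✓; service 1925 days ≥ 60 days ✓; not eligible for Spot Bonus Program ✗ → not eligible.
Dental Plan — rating 4 ≥ 2 ✓; service 1925 days ≥ 2 months (≈60 days) ✓ → eligible.
Home Office Allowance — status temporary ✗ (requires part-time or seasonal) → not eligible.
Pension Scheme — status temporary ✗ (requires full-time, part-time, or seasonal) → not eligible.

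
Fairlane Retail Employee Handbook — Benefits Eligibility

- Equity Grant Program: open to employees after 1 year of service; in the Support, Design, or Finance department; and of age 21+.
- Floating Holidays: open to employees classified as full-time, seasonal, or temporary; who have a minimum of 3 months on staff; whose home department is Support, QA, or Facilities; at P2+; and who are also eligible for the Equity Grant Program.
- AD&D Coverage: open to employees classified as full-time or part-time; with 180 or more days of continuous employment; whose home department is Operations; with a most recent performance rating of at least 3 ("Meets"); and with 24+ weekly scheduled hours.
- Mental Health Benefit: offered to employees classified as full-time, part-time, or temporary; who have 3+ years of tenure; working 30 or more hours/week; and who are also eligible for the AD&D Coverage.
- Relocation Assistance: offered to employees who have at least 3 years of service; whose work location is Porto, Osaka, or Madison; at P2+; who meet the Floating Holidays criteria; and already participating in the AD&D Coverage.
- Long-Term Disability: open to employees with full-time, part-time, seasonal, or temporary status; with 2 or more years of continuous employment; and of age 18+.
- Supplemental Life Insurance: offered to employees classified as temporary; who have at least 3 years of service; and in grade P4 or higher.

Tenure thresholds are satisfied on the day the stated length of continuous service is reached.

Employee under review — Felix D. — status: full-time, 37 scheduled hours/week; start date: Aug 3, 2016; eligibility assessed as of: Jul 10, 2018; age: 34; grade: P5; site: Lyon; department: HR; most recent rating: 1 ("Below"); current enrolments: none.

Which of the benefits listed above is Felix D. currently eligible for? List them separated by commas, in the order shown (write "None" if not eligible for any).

Service from Aug 3, 2016 to Jul 10, 2018: 706 days.
Equity Grant Program — service 706 days ≥ 1 year (≈365 days) ✓; dept HR ✗ → not eligible.
Floating Holidays — status full-time ✓; service 706 days ≥ 3 months (≈90 days) ✓; dept HR ✗ → not eligible.
AD&D Coverage — status full-time ✓; service 706 days ≥ 180 days ✓; dept HR ✗ → not eligible.
Mental Health Benefit — status full-time ✓; service 706 days < 3 years (≈1095 days) ✗ → not eligible.
Relocation Assistance — service 706 days < 3 years (≈1095 days) ✗ → not eligible.
Long-Term Disability — status full-time ✓; service 706 days < 2 years (≈730 days) ✗ → not eligible.
Supplemental Life Insurance — status full-time ✗ (requires temporary) → not eligible.

None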